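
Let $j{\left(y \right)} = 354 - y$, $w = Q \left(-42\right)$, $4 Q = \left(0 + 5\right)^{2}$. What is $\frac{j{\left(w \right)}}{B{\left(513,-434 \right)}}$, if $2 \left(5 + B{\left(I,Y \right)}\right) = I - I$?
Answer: $- \frac{1233}{10} \approx -123.3$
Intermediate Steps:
$Q = \frac{25}{4}$ ($Q = \frac{\left(0 + 5\right)^{2}}{4} = \frac{5^{2}}{4} = \frac{1}{4} \cdot 25 = \frac{25}{4} \approx 6.25$)
$w = - \frac{525}{2}$ ($w = \frac{25}{4} \left(-42\right) = - \frac{525}{2} \approx -262.5$)
$B{\left(I,Y \right)} = -5$ ($B{\left(I,Y \right)} = -5 + \frac{I - I}{2} = -5 + \frac{1}{2} \cdot 0 = -5 + 0 = -5$)
$\frac{j{\left(w \right)}}{B{\left(513,-434 \right)}} = \frac{354 - - \frac{525}{2}}{-5} = \left(354 + \frac{525}{2}\right) \left(- \frac{1}{5}\right) = \frac{1233}{2} \left(- \frac{1}{5}\right) = - \frac{1233}{10}$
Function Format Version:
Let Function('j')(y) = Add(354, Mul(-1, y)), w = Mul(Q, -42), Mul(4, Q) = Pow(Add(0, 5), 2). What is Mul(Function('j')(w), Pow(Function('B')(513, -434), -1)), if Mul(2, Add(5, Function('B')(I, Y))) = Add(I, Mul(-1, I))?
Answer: Rational(-1233, 10) ≈ -123.30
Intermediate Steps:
Q = Rational(25, 4) (Q = Mul(Rational(1, 4), Pow(Add(0, 5), 2)) = Mul(Rational(1, 4), Pow(5, 2)) = Mul(Rational(1, 4), 25) = Rational(25, 4) ≈ 6.2500)
w = Rational(-525, 2) (w = Mul(Rational(25, 4), -42) = Rational(-525, 2) ≈ -262.50)
Function('B')(I, Y) = -5 (Function('B')(I, Y) = Add(-5, Mul(Rational(1, 2), Add(I, Mul(-1, I)))) = Add(-5, Mul(Rational(1, 2), 0)) = Add(-5, 0) = -5)
Mul(Function('j')(w), Pow(Function('B')(513, -434), -1)) = Mul(Add(354, Mul(-1, Rational(-525, 2))), Pow(-5, -1)) = Mul(Add(354, Rational(525, 2)), Rational(-1, 5)) = Mul(Rational(1233, 2), Rational(-1, 5)) = Rational(-1233, 10)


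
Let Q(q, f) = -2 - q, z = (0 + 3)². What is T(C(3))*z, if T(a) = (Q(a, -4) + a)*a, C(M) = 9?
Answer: -162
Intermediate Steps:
z = 9 (z = 3² = 9)
T(a) = -2*a (T(a) = ((-2 - a) + a)*a = -2*a)
T(C(3))*z = -2*9*9 = -18*9 = -162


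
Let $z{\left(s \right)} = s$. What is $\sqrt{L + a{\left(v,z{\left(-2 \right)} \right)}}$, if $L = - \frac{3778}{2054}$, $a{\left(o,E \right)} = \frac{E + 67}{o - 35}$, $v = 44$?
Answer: $\frac{\sqrt{51097358}}{3081} \approx 2.3201$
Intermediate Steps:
$a{\left(o,E \right)} = \frac{67 + E}{-35 + o}$
$L = - \frac{1889}{1027}$ ($L = \left(-3778\right) \frac{1}{2054} = - \frac{1889}{1027} \approx -1.8393$)
$\sqrt{L + a{\left(v,z{\left(-2 \right)} \right)}} = \sqrt{- \frac{1889}{1027} + \frac{67 - 2}{-35 + 44}} = \sqrt{- \frac{1889}{1027} + \frac{1}{9} \cdot 65} = \sqrt{- \frac{1889}{1027} + \frac{65}{9}} = \sqrt{\frac{49754}{9243}} = \frac{\sqrt{51097358}}{3081}$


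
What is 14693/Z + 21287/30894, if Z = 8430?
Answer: 52781246/21703035 ≈ 2.4320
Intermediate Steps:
14693/Z + 21287/30894 = 14693/8430 + 21287/30894 = 52781246/21703035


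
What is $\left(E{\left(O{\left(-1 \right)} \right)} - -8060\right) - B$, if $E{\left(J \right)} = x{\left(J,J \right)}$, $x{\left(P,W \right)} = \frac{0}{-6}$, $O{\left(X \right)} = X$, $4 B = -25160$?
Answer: $14350$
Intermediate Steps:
$B = -6290$ ($B = \frac{1}{4} \left(-25160\right) = -6290$)
$x{\left(P,W \right)} = 0$ ($x{\left(P,W \right)} = 0 \left(- \frac{1}{6}\right) = 0$)
$E{\left(J \right)} = 0$
$\left(E{\left(O{\left(-1 \right)} \right)} - -8060\right) - B = \left(0 - -8060\right) - -6290 = \left(0 + 8060\right) + 6290 = 8060 + 6290 = 14350$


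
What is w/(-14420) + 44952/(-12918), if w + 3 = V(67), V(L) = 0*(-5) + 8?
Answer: -21609081/6209252 ≈ -3.4801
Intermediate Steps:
V(L) = 8 (V(L) = 0 + 8 = 8)
w = 5 (w = -3 + 8 = 5)
w/(-14420) + 44952/(-12918) = 5/(-14420) + 44952/(-12918) = 5*(-1/14420) + 44952*(-1/12918) = -1/2884 - 7492/2153 = -21609081/6209252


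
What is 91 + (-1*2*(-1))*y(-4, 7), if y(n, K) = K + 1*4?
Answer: 113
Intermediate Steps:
y(n, K) = 4 + K (y(n, K) = K + 4 = 4 + K)
91 + (-1*2*(-1))*y(-4, 7) = 91 + (-1*2*(-1))*(4 + 7) = 91 - 2*(-1)*11 = 91 + 2*11 = 91 + 22 = 113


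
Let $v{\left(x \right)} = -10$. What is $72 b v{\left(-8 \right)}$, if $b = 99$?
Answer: $-71280$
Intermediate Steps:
$72 b v{\left(-8 \right)} = 72 \cdot 99 \left(-10\right) = 7128 \left(-10\right) = -71280$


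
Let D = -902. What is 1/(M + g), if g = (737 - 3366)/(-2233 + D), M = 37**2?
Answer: 285/390404 ≈ 0.00073001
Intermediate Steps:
M = 1369
g = 239/285 (g = (737 - 3366)/(-2233 - 902) = -2629/(-3135) = -2629*(-1/3135) = 239/285 ≈ 0.83860)
1/(M + g) = 1/(1369 + 239/285) = 1/(390404/285) = 285/390404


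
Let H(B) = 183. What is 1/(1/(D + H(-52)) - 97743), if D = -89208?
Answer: -89025/8701570576 ≈ -1.0231e-5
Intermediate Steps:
1/(1/(D + H(-52)) - 97743) = 1/(1/(-89208 + 183) - 97743) = 1/(1/(-89025) - 97743) = 1/(-1/89025 - 97743) = 1/(-8701570576/89025) = -89025/8701570576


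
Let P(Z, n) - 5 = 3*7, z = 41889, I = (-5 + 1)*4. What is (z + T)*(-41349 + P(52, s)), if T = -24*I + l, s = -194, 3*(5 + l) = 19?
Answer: -5240706829/3 ≈ -1.7469e+9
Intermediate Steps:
l = 4/3 (l = -5 + (⅓)*19 = -5 + 19/3 = 4/3 ≈ 1.3333)
I = -16 (I = -4*4 = -16)
T = 1156/3 (T = -24*(-16) + 4/3 = 384 + 4/3 = 1156/3 ≈ 385.33)
P(Z, n) = 26 (P(Z, n) = 5 + 3*7 = 5 + 21 = 26)
(z + T)*(-41349 + P(52, s)) = (41889 + 1156/3)*(-41349 + 26) = (126823/3)*(-41323) = -5240706829/3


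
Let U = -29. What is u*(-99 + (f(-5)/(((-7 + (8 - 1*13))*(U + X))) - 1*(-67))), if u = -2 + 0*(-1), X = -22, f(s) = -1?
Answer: 19585/306 ≈ 64.003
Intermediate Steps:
u = -2 (u = -2 + 0 = -2)
u*(-99 + (f(-5)/(((-7 + (8 - 1*13))*(U + X))) - 1*(-67))) = -2*(-99 + (-1/((-7 + (8 - 1*13))*(-29 - 22)) - 1*(-67))) = -2*(-99 + (-1/((-7 + (8 - 13))*(-51)) + 67)) = -2*(-99 + (-1/((-7 - 5)*(-51)) + 67)) = -2*(-99 + (-1/((-12*(-51))) + 67)) = -2*(-99 + (-1/612 + 67)) = -2*(-99 + 41003/612) = -2*(-19585/612) = 19585/306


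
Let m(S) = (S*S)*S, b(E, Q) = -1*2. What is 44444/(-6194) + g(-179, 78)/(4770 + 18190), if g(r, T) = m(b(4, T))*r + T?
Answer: -50554065/7110712 ≈ -7.1096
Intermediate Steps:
b(E, Q) = -2
m(S) = S**3 (m(S) = S**2*S = S**3)
g(r, T) = T - 8*r (g(r, T) = (-2)**3*r + T = -8*r + T = T - 8*r)
44444/(-6194) + g(-179, 78)/(4770 + 18190) = 44444/(-6194) + (78 - 8*(-179))/(4770 + 18190) = 44444*(-1/6194) + (78 + 1432)/22960 = -22222/3097 + 1510*(1/22960) = -22222/3097 + 151/2296 = -50554065/7110712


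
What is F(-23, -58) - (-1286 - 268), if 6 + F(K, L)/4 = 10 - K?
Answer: 1662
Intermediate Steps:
F(K, L) = 16 - 4*K (F(K, L) = -24 + 4*(10 - K) = -24 + (40 - 4*K) = 16 - 4*K)
F(-23, -58) - (-1286 - 268) = (16 - 4*(-23)) - (-1286 - 268) = (16 + 92) - 1*(-1554) = 108 + 1554 = 1662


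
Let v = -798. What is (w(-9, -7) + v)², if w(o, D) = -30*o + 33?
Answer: 245025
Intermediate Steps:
w(o, D) = 33 - 30*o
(w(-9, -7) + v)² = ((33 - 30*(-9)) - 798)² = ((33 + 270) - 798)² = (303 - 798)² = (-495)² = 245025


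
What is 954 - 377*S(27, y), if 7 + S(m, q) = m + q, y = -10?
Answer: -2816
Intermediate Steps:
S(m, q) = -7 + m + q (S(m, q) = -7 + (m + q) = -7 + m + q)
954 - 377*S(27, y) = 954 - 377*(-7 + 27 - 10) = 954 - 377*10 = 954 - 3770 = -2816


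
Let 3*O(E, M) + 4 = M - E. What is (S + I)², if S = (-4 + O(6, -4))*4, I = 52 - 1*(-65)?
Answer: 61009/9 ≈ 6778.8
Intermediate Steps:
O(E, M) = -4/3 - E/3 + M/3 (O(E, M) = -4/3 + (M - E)/3 = -4/3 + (-E/3 + M/3) = -4/3 - E/3 + M/3)
I = 117 (I = 52 + 65 = 117)
S = -104/3 (S = (-4 + (-4/3 - ⅓*6 + (⅓)*(-4)))*4 = (-4 + (-4/3 - 2 - 4/3))*4 = (-4 - 14/3)*4 = -26/3*4 = -104/3 ≈ -34.667)
(S + I)² = (-104/3 + 117)² = (247/3)² = 61009/9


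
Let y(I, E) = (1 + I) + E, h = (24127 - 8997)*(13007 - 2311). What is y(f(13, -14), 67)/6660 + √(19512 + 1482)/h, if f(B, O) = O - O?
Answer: 17/1665 + √20994/161830480 ≈ 0.010211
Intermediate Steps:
f(B, O) = 0
h = 161830480 (h = 15130*10696 = 161830480)
y(I, E) = 1 + E + I
y(f(13, -14), 67)/6660 + √(19512 + 1482)/h = (1 + 67 + 0)/6660 + √(19512 + 1482)/161830480 = 68*(1/6660) + √20994*(1/161830480) = 17/1665 + √20994/161830480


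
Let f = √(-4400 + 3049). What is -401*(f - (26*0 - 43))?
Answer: -17243 - 401*I*√1351 ≈ -17243.0 - 14739.0*I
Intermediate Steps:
f = I*√1351 (f = √(-1351) = I*√1351 ≈ 36.756*I)
-401*(f - (26*0 - 43)) = -401*(I*√1351 - (26*0 - 43)) = -401*(I*√1351 - (0 - 43)) = -401*(I*√1351 - 1*(-43)) = -401*(I*√1351 + 43) = -401*(43 + I*√1351) = -17243 - 401*I*√1351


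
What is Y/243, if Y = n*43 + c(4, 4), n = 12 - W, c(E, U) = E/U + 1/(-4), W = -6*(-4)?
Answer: -229/108 ≈ -2.1204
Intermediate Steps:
W = 24
c(E, U) = -¼ + E/U (c(E, U) = E/U + 1*(-¼) = E/U - ¼ = -¼ + E/U)
n = -12 (n = 12 - 1*24 = 12 - 24 = -12)
Y = -2061/4 (Y = -12*43 + (4 - ¼*4)/4 = -516 + (4 - 1)/4 = -516 + (¼)*3 = -516 + ¾ = -2061/4 ≈ -515.25)
Y/243 = -2061/4/243 = -2061/4*1/243 = -229/108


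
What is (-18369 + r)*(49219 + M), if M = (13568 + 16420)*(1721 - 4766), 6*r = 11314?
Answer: 4513016717450/3 ≈ 1.5043e+12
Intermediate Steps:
r = 5657/3 (r = (⅙)*11314 = 5657/3 ≈ 1885.7)
M = -91313460 (M = 29988*(-3045) = -91313460)
(-18369 + r)*(49219 + M) = (-18369 + 5657/3)*(49219 - 91313460) = -49450/3*(-91264241) = 4513016717450/3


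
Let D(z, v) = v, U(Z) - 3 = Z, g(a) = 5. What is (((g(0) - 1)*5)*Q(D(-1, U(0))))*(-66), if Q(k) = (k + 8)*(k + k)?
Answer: -87120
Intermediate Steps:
U(Z) = 3 + Z
Q(k) = 2*k*(8 + k) (Q(k) = (8 + k)*(2*k) = 2*k*(8 + k))
(((g(0) - 1)*5)*Q(D(-1, U(0))))*(-66) = (((5 - 1)*5)*(2*(3 + 0)*(8 + (3 + 0))))*(-66) = ((4*5)*(2*3*(8 + 3)))*(-66) = (20*(2*3*11))*(-66) = (20*66)*(-66) = 1320*(-66) = -87120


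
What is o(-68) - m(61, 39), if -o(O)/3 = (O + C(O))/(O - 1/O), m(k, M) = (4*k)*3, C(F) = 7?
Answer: -1132160/1541 ≈ -734.69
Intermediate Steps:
m(k, M) = 12*k
o(O) = -3*(7 + O)/(O - 1/O) (o(O) = -3*(O + 7)/(O - 1/O) = -3*(7 + O)/(O - 1/O))
o(-68) - m(61, 39) = -3*(-68)*(7 - 68)/(-1 + (-68)²) - 12*61 = -3*(-68)*(-61)/(-1 + 4624) - 1*732 = -3*(-68)*(-61)/4623 - 732 = -3*(-68)*1/4623*(-61) - 732 = -4148/1541 - 732 = -1132160/1541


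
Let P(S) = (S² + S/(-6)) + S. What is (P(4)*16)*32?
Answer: 29696/3 ≈ 9898.7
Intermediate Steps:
P(S) = S² + 5*S/6 (P(S) = (S² - S/6) + S = S² + 5*S/6)
(P(4)*16)*32 = (((⅙)*4*(5 + 6*4))*16)*32 = (((⅙)*4*(5 + 24))*16)*32 = (((⅙)*4*29)*16)*32 = ((58/3)*16)*32 = (928/3)*32 = 29696/3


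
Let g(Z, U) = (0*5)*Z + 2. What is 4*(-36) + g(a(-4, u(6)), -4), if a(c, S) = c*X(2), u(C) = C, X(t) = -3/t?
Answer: -142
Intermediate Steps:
a(c, S) = -3*c/2 (a(c, S) = c*(-3/2) = -3*c/2)
g(Z, U) = 2 (g(Z, U) = 0*Z + 2 = 0 + 2 = 2)
4*(-36) + g(a(-4, u(6)), -4) = 4*(-36) + 2 = -144 + 2 = -142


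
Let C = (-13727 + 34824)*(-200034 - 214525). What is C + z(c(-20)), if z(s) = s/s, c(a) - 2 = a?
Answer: -8745951222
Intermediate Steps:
c(a) = 2 + a
z(s) = 1
C = -8745951223 (C = 21097*(-414559) = -8745951223)
C + z(c(-20)) = -8745951223 + 1 = -8745951222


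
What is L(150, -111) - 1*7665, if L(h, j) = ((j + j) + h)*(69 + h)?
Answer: -23433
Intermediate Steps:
L(h, j) = (69 + h)*(h + 2*j) (L(h, j) = (2*j + h)*(69 + h) = (h + 2*j)*(69 + h) = (69 + h)*(h + 2*j))
L(150, -111) - 1*7665 = (150² + 69*150 + 138*(-111) + 2*150*(-111)) - 1*7665 = (22500 + 10350 - 15318 - 33300) - 7665 = -15768 - 7665 = -23433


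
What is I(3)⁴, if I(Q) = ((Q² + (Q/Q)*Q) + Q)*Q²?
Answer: 332150625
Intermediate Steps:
I(Q) = Q²*(Q² + 2*Q) (I(Q) = ((Q² + 1*Q) + Q)*Q² = ((Q² + Q) + Q)*Q² = ((Q + Q²) + Q)*Q² = (Q² + 2*Q)*Q² = Q²*(Q² + 2*Q))
I(3)⁴ = (3³*(2 + 3))⁴ = (27*5)⁴ = 135⁴ = 332150625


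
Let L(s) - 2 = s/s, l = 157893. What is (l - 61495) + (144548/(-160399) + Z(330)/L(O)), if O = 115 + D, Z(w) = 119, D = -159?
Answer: 46405082243/481197 ≈ 96437.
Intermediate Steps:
O = -44 (O = 115 - 159 = -44)
L(s) = 3 (L(s) = 2 + s/s = 2 + 1 = 3)
(l - 61495) + (144548/(-160399) + Z(330)/L(O)) = (157893 - 61495) + (144548/(-160399) + 119/3) = 96398 + (144548*(-1/160399) + 119*(1/3)) = 96398 + (-144548/160399 + 119/3) = 96398 + 18653837/481197 = 46405082243/481197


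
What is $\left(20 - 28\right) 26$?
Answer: $-208$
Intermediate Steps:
$\left(20 - 28\right) 26 = \left(-8\right) 26 = -208$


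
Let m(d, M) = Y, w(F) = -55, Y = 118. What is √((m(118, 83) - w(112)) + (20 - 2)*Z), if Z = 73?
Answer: √1487 ≈ 38.562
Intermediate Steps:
m(d, M) = 118
√((m(118, 83) - w(112)) + (20 - 2)*Z) = √((118 - 1*(-55)) + (20 - 2)*73) = √((118 + 55) + 18*73) = √(173 + 1314) = √1487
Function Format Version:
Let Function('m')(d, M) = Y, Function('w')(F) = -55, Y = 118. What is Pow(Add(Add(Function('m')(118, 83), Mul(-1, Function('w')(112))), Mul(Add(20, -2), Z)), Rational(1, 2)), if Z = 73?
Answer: Pow(1487, Rational(1, 2)) ≈ 38.562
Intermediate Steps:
Function('m')(d, M) = 118
Pow(Add(Add(Function('m')(118, 83), Mul(-1, Function('w')(112))), Mul(Add(20, -2), Z)), Rational(1, 2)) = Pow(Add(Add(118, Mul(-1, -55)), Mul(Add(20, -2), 73)), Rational(1, 2)) = Pow(Add(Add(118, 55), Mul(18, 73)), Rational(1, 2)) = Pow(Add(173, 1314), Rational(1, 2)) = Pow(1487, Rational(1, 2))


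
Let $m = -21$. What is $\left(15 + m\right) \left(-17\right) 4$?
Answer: $408$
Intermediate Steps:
$\left(15 + m\right) \left(-17\right) 4 = \left(15 - 21\right) \left(-17\right) 4 = \left(-6\right) \left(-17\right) 4 = 102 \cdot 4 = 408$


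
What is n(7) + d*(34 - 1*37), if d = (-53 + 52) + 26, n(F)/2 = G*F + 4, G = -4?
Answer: -123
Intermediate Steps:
n(F) = 8 - 8*F (n(F) = 2*(-4*F + 4) = 2*(4 - 4*F) = 8 - 8*F)
d = 25 (d = -1 + 26 = 25)
n(7) + d*(34 - 1*37) = (8 - 8*7) + 25*(34 - 1*37) = (8 - 56) + 25*(34 - 37) = -48 + 25*(-3) = -48 - 75 = -123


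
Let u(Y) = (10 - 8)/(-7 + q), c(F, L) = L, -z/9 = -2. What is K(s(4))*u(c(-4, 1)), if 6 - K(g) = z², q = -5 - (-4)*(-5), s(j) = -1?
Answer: 159/8 ≈ 19.875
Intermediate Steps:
z = 18 (z = -9*(-2) = 18)
q = -25 (q = -5 - 1*20 = -5 - 20 = -25)
u(Y) = -1/16 (u(Y) = (10 - 8)/(-7 - 25) = 2/(-32) = 2*(-1/32) = -1/16)
K(g) = -318 (K(g) = 6 - 1*18² = 6 - 1*324 = 6 - 324 = -318)
K(s(4))*u(c(-4, 1)) = -318*(-1/16) = 159/8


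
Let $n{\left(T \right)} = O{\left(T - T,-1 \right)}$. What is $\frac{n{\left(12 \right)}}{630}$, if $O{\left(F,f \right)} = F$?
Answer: $0$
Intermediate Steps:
$n{\left(T \right)} = 0$ ($n{\left(T \right)} = T - T = 0$)
$\frac{n{\left(12 \right)}}{630} = \frac{0}{630} = 0 \cdot \frac{1}{630} = 0$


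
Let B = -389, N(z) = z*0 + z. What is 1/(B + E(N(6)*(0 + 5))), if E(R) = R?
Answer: -1/359 ≈ -0.0027855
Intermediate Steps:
N(z) = z (N(z) = 0 + z = z)
1/(B + E(N(6)*(0 + 5))) = 1/(-389 + 6*(0 + 5)) = 1/(-389 + 6*5) = 1/(-389 + 30) = 1/(-359) = -1/359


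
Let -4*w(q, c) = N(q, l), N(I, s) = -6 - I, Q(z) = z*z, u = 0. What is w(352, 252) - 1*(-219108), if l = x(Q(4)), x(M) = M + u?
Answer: 438395/2 ≈ 2.1920e+5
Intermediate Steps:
Q(z) = z²
x(M) = M (x(M) = M + 0 = M)
l = 16 (l = 4² = 16)
w(q, c) = 3/2 + q/4 (w(q, c) = -(-6 - q)/4 = 3/2 + q/4)
w(352, 252) - 1*(-219108) = (3/2 + (¼)*352) - 1*(-219108) = (3/2 + 88) + 219108 = 179/2 + 219108 = 438395/2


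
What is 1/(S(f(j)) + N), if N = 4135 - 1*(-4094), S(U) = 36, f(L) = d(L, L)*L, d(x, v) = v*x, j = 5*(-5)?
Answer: 1/8265 ≈ 0.00012099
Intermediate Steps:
j = -25
f(L) = L**3 (f(L) = (L*L)*L = L**2*L = L**3)
N = 8229 (N = 4135 + 4094 = 8229)
1/(S(f(j)) + N) = 1/(36 + 8229) = 1/8265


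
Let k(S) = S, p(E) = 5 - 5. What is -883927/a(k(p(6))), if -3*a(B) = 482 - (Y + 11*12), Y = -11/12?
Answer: 31821372/4211 ≈ 7556.7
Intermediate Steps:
p(E) = 0
Y = -11/12 (Y = -11*1/12 = -11/12 ≈ -0.91667)
a(B) = -4211/36 (a(B) = -(482 - (-11/12 + 11*12))/3 = -(482 - (-11/12 + 132))/3 = -(482 - 1*1573/12)/3 = -(482 - 1573/12)/3 = -1/3*4211/12 = -4211/36)
-883927/a(k(p(6))) = -883927/(-4211/36) = -883927*(-36/4211) = 31821372/4211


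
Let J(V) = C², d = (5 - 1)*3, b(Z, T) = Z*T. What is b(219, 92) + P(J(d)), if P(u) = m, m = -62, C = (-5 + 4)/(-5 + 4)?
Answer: 20086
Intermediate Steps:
b(Z, T) = T*Z
C = 1 (C = -1/(-1) = -1*(-1) = 1)
d = 12 (d = 4*3 = 12)
J(V) = 1 (J(V) = 1² = 1)
P(u) = -62
b(219, 92) + P(J(d)) = 92*219 - 62 = 20148 - 62 = 20086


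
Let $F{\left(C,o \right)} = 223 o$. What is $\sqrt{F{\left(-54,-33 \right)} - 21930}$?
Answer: $i \sqrt{29289} \approx 171.14 i$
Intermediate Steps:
$\sqrt{F{\left(-54,-33 \right)} - 21930} = \sqrt{223 \left(-33\right) - 21930} = \sqrt{-7359 - 21930} = \sqrt{-29289} = i \sqrt{29289}$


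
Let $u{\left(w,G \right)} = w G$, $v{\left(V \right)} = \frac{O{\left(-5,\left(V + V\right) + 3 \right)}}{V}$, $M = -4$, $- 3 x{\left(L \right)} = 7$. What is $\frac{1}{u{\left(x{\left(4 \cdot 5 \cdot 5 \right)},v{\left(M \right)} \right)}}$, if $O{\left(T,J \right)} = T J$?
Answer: $\frac{12}{175} \approx 0.068571$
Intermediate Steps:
$x{\left(L \right)} = - \frac{7}{3}$ ($x{\left(L \right)} = \left(- \frac{1}{3}\right) 7 = - \frac{7}{3}$)
$O{\left(T,J \right)} = J T$
$v{\left(V \right)} = \frac{-15 - 10 V}{V}$ ($v{\left(V \right)} = \frac{\left(\left(V + V\right) + 3\right) \left(-5\right)}{V} = \frac{\left(2 V + 3\right) \left(-5\right)}{V} = \frac{\left(3 + 2 V\right) \left(-5\right)}{V} = \frac{-15 - 10 V}{V}$)
$u{\left(w,G \right)} = G w$
$\frac{1}{u{\left(x{\left(4 \cdot 5 \cdot 5 \right)},v{\left(M \right)} \right)}} = \frac{1}{\left(-10 - \frac{15}{-4}\right) \left(- \frac{7}{3}\right)} = \frac{1}{\left(-10 - - \frac{15}{4}\right) \left(- \frac{7}{3}\right)} = \frac{1}{\left(-10 + \frac{15}{4}\right) \left(- \frac{7}{3}\right)} = \frac{1}{\left(- \frac{25}{4}\right) \left(- \frac{7}{3}\right)} = \frac{1}{\frac{175}{12}} = \frac{12}{175}$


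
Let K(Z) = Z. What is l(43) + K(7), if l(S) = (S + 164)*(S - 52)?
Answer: -1856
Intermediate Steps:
l(S) = (-52 + S)*(164 + S) (l(S) = (164 + S)*(-52 + S) = (-52 + S)*(164 + S))
l(43) + K(7) = (-8528 + 43**2 + 112*43) + 7 = (-8528 + 1849 + 4816) + 7 = -1863 + 7 = -1856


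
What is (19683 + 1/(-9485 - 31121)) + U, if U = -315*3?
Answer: 760875227/40606 ≈ 18738.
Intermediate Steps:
U = -945
(19683 + 1/(-9485 - 31121)) + U = (19683 + 1/(-9485 - 31121)) - 945 = (19683 + 1/(-40606)) - 945 = (19683 - 1/40606) - 945 = 799247897/40606 - 945 = 760875227/40606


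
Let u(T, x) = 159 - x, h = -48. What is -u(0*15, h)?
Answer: -207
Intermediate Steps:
-u(0*15, h) = -(159 - 1*(-48)) = -(159 + 48) = -1*207 = -207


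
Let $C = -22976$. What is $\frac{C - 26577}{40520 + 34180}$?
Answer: $- \frac{49553}{74700} \approx -0.66336$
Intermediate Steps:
$\frac{C - 26577}{40520 + 34180} = \frac{-22976 - 26577}{40520 + 34180} = - \frac{49553}{74700}$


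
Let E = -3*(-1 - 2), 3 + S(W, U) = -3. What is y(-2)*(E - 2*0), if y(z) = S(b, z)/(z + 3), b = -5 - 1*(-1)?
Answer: -54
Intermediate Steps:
b = -4 (b = -5 + 1 = -4)
S(W, U) = -6 (S(W, U) = -3 - 3 = -6)
y(z) = -6/(3 + z) (y(z) = -6/(z + 3) = -6/(3 + z))
E = 9 (E = -3*(-3) = 9)
y(-2)*(E - 2*0) = (-6/(3 - 2))*(9 - 2*0) = (-6/1)*(9 + 0) = -6*1*9 = -6*9 = -54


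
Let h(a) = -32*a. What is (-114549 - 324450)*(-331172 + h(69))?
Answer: 146353486620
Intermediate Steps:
(-114549 - 324450)*(-331172 + h(69)) = (-114549 - 324450)*(-331172 - 32*69) = -438999*(-331172 - 2208) = -438999*(-333380) = 146353486620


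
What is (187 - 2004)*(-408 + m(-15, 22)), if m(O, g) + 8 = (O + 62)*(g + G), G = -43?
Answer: 2549251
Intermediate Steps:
m(O, g) = -8 + (-43 + g)*(62 + O) (m(O, g) = -8 + (O + 62)*(g - 43) = -8 + (62 + O)*(-43 + g) = -8 + (-43 + g)*(62 + O))
(187 - 2004)*(-408 + m(-15, 22)) = (187 - 2004)*(-408 + (-2674 - 43*(-15) + 62*22 - 15*22)) = -1817*(-408 + (-2674 + 645 + 1364 - 330)) = -1817*(-408 - 995) = -1817*(-1403) = 2549251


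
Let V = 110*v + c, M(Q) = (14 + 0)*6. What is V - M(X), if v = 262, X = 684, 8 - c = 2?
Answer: 28742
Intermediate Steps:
c = 6 (c = 8 - 1*2 = 8 - 2 = 6)
M(Q) = 84 (M(Q) = 14*6 = 84)
V = 28826 (V = 110*262 + 6 = 28820 + 6 = 28826)
V - M(X) = 28826 - 1*84 = 28826 - 84 = 28742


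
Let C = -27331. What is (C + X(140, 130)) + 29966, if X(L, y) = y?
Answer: 2765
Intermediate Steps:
(C + X(140, 130)) + 29966 = (-27331 + 130) + 29966 = -27201 + 29966 = 2765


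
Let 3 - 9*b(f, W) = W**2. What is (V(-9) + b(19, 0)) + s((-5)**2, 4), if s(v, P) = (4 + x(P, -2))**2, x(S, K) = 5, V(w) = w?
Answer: 217/3 ≈ 72.333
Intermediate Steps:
b(f, W) = 1/3 - W**2/9
s(v, P) = 81 (s(v, P) = (4 + 5)**2 = 9**2 = 81)
(V(-9) + b(19, 0)) + s((-5)**2, 4) = (-9 + (1/3 - 1/9*0**2)) + 81 = (-9 + (1/3 - 1/9*0)) + 81 = (-9 + (1/3 + 0)) + 81 = (-9 + 1/3) + 81 = -26/3 + 81 = 217/3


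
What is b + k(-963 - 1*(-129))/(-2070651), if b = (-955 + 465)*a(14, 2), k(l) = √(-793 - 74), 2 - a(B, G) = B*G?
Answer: 12740 - I*√3/121803 ≈ 12740.0 - 1.422e-5*I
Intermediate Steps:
a(B, G) = 2 - B*G
k(l) = 17*I*√3 (k(l) = √(-867) = 17*I*√3)
b = 12740 (b = (-955 + 465)*(2 - 1*14*2) = -490*(2 - 28) = -490*(-26) = 12740)
b + k(-963 - 1*(-129))/(-2070651) = 12740 + (17*I*√3)/(-2070651) = 12740 + (17*I*√3)*(-1/2070651) = 12740 - I*√3/121803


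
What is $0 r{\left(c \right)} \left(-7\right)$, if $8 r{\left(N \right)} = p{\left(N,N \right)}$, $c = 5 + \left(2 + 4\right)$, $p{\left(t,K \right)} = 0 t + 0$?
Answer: $0$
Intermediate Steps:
$p{\left(t,K \right)} = 0$ ($p{\left(t,K \right)} = 0 + 0 = 0$)
$c = 11$ ($c = 5 + 6 = 11$)
$r{\left(N \right)} = 0$ ($r{\left(N \right)} = \frac{1}{8} \cdot 0 = 0$)
$0 r{\left(c \right)} \left(-7\right) = 0 \cdot 0 \left(-7\right) = 0 \left(-7\right) = 0$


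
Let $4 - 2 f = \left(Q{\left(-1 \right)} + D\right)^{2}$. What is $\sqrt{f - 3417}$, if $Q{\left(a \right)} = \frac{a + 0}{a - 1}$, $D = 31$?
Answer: $\frac{i \sqrt{62578}}{4} \approx 62.539 i$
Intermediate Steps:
$Q{\left(a \right)} = \frac{a}{-1 + a}$
$f = - \frac{3953}{8}$ ($f = 2 - \frac{\left(- \frac{1}{-1 - 1} + 31\right)^{2}}{2} = 2 - \frac{\left(- \frac{1}{-2} + 31\right)^{2}}{2} = 2 - \frac{\left(\left(-1\right) \left(- \frac{1}{2}\right) + 31\right)^{2}}{2} = 2 - \frac{\left(\frac{1}{2} + 31\right)^{2}}{2} = 2 - \frac{\left(\frac{63}{2}\right)^{2}}{2} = 2 - \frac{3969}{8} = - \frac{3953}{8} \approx -494.13$)
$\sqrt{f - 3417} = \sqrt{- \frac{3953}{8} - 3417} = \sqrt{- \frac{31289}{8}} = \frac{i \sqrt{62578}}{4}$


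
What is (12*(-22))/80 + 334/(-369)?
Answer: -15517/3690 ≈ -4.2051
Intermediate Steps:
(12*(-22))/80 + 334/(-369) = -264*1/80 + 334*(-1/369) = -33/10 - 334/369 = -15517/3690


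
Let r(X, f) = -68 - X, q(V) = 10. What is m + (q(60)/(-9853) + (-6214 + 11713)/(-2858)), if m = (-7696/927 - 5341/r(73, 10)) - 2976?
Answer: -3617320576341601/1226897550306 ≈ -2948.3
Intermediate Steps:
m = -128372687/43569 (m = (-7696/927 - 5341/(-68 - 1*73)) - 2976 = (-7696*1/927 - 5341/(-68 - 73)) - 2976 = (-7696/927 - 5341/(-141)) - 2976 = (-7696/927 - 5341*(-1/141)) - 2976 = (-7696/927 + 5341/141) - 2976 = 1288657/43569 - 2976 = -128372687/43569 ≈ -2946.4)
m + (q(60)/(-9853) + (-6214 + 11713)/(-2858)) = -128372687/43569 + (10/(-9853) + (-6214 + 11713)/(-2858)) = -128372687/43569 + (10*(-1/9853) + 5499*(-1/2858)) = -128372687/43569 + (-10/9853 - 5499/2858) = -128372687/43569 - 54210227/28159874 = -3617320576341601/1226897550306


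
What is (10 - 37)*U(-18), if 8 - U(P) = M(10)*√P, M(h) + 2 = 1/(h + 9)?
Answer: -216 - 2997*I*√2/19 ≈ -216.0 - 223.07*I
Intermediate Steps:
M(h) = -2 + 1/(9 + h) (M(h) = -2 + 1/(h + 9) = -2 + 1/(9 + h))
U(P) = 8 + 37*√P/19 (U(P) = 8 - (-17 - 2*10)/(9 + 10)*√P = 8 - (-17 - 20)/19*√P = 8 - (1/19)*(-37)*√P = 8 - (-37)*√P/19 = 8 + 37*√P/19)
(10 - 37)*U(-18) = (10 - 37)*(8 + 37*√(-18)/19) = -27*(8 + 37*(3*I*√2)/19) = -27*(8 + 111*I*√2/19) = -216 - 2997*I*√2/19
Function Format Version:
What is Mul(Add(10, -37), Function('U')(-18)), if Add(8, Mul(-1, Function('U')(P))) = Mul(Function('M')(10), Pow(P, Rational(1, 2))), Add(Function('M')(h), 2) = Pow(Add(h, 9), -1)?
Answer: Add(-216, Mul(Rational(-2997, 19), I, Pow(2, Rational(1, 2)))) ≈ Add(-216.00, Mul(-223.07, I))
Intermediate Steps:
Function('M')(h) = Add(-2, Pow(Add(9, h), -1)) (Function('M')(h) = Add(-2, Pow(Add(h, 9), -1)) = Add(-2, Pow(Add(9, h), -1)))
Function('U')(P) = Add(8, Mul(Rational(37, 19), Pow(P, Rational(1, 2)))) (Function('U')(P) = Add(8, Mul(-1, Mul(Mul(Pow(Add(9, 10), -1), Add(-17, Mul(-2, 10))), Pow(P, Rational(1, 2))))) = Add(8, Mul(-1, Mul(Mul(Pow(19, -1), Add(-17, -20)), Pow(P, Rational(1, 2))))) = Add(8, Mul(-1, Mul(Mul(Rational(1, 19), -37), Pow(P, Rational(1, 2))))) = Add(8, Mul(-1, Mul(Rational(-37, 19), Pow(P, Rational(1, 2))))) = Add(8, Mul(Rational(37, 19), Pow(P, Rational(1, 2)))))
Mul(Add(10, -37), Function('U')(-18)) = Mul(Add(10, -37), Add(8, Mul(Rational(37, 19), Pow(-18, Rational(1, 2))))) = Mul(-27, Add(8, Mul(Rational(37, 19), Mul(3, I, Pow(2, Rational(1, 2)))))) = Mul(-27, Add(8, Mul(Rational(111, 19), I, Pow(2, Rational(1, 2))))) = Add(-216, Mul(Rational(-2997, 19), I, Pow(2, Rational(1, 2))))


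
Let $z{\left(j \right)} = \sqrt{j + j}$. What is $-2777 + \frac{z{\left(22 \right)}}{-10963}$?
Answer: $-2777 - \frac{2 \sqrt{11}}{10963} \approx -2777.0$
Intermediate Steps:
$z{\left(j \right)} = \sqrt{2} \sqrt{j}$ ($z{\left(j \right)} = \sqrt{2 j} = \sqrt{2} \sqrt{j}$)
$-2777 + \frac{z{\left(22 \right)}}{-10963} = -2777 + \frac{\sqrt{2} \sqrt{22}}{-10963} = -2777 + 2 \sqrt{11} \left(- \frac{1}{10963}\right) = -2777 - \frac{2 \sqrt{11}}{10963}$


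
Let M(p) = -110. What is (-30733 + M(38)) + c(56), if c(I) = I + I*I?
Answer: -27651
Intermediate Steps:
c(I) = I + I²
(-30733 + M(38)) + c(56) = (-30733 - 110) + 56*(1 + 56) = -30843 + 56*57 = -30843 + 3192 = -27651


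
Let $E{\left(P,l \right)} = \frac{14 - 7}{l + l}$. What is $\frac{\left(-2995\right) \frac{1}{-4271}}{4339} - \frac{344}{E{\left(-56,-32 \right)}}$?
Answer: $\frac{407997648869}{129723083} \approx 3145.1$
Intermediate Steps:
$E{\left(P,l \right)} = \frac{7}{2 l}$
$\frac{\left(-2995\right) \frac{1}{-4271}}{4339} - \frac{344}{E{\left(-56,-32 \right)}} = \frac{\left(-2995\right) \frac{1}{-4271}}{4339} - \frac{344}{\frac{7}{2} \frac{1}{-32}} = \left(-2995\right) \left(- \frac{1}{4271}\right) \frac{1}{4339} - \frac{344}{\frac{7}{2} \left(- \frac{1}{32}\right)} = \frac{2995}{4271} \cdot \frac{1}{4339} - \frac{344}{- \frac{7}{64}} = \frac{2995}{18531869} - - \frac{22016}{7} = \frac{2995}{18531869} + \frac{22016}{7} = \frac{407997648869}{129723083}$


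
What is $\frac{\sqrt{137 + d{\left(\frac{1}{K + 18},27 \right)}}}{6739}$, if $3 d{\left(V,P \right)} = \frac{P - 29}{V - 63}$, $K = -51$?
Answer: $\frac{\sqrt{9261915}}{1752140} \approx 0.0017369$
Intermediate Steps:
$d{\left(V,P \right)} = \frac{-29 + P}{3 \left(-63 + V\right)}$ ($d{\left(V,P \right)} = \frac{\left(P - 29\right) \frac{1}{V - 63}}{3} = \frac{\left(-29 + P\right) \frac{1}{-63 + V}}{3} = \frac{\frac{1}{-63 + V} \left(-29 + P\right)}{3} = \frac{-29 + P}{3 \left(-63 + V\right)}$)
$\frac{\sqrt{137 + d{\left(\frac{1}{K + 18},27 \right)}}}{6739} = \frac{\sqrt{137 + \frac{-29 + 27}{3 \left(-63 + \frac{1}{-51 + 18}\right)}}}{6739} = \sqrt{137 + \frac{1}{3} \frac{1}{-63 + \frac{1}{-33}} \left(-2\right)} \frac{1}{6739} = \sqrt{137 + \frac{1}{3} \frac{1}{-63 - \frac{1}{33}} \left(-2\right)} \frac{1}{6739} = \sqrt{137 + \frac{1}{3} \frac{1}{- \frac{2080}{33}} \left(-2\right)} \frac{1}{6739} = \sqrt{137 + \frac{1}{3} \left(- \frac{33}{2080}\right) \left(-2\right)} \frac{1}{6739} = \sqrt{137 + \frac{11}{1040}} \cdot \frac{1}{6739} = \sqrt{\frac{142491}{1040}} \cdot \frac{1}{6739} = \frac{\sqrt{9261915}}{260} \cdot \frac{1}{6739} = \frac{\sqrt{9261915}}{1752140}$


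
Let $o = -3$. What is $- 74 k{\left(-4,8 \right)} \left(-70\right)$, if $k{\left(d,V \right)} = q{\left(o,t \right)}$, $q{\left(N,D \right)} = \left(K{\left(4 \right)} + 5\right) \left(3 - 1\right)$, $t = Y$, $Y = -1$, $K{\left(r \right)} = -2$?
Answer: $31080$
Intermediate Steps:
$t = -1$
$q{\left(N,D \right)} = 6$ ($q{\left(N,D \right)} = \left(-2 + 5\right) \left(3 - 1\right) = 3 \cdot 2 = 6$)
$k{\left(d,V \right)} = 6$
$- 74 k{\left(-4,8 \right)} \left(-70\right) = \left(-74\right) 6 \left(-70\right) = \left(-444\right) \left(-70\right) = 31080$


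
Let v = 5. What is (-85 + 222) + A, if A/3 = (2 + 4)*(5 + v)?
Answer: 317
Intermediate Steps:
A = 180 (A = 3*((2 + 4)*(5 + 5)) = 3*(6*10) = 3*60 = 180)
(-85 + 222) + A = (-85 + 222) + 180 = 137 + 180 = 317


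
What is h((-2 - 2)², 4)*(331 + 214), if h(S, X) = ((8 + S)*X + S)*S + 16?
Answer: 985360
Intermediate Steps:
h(S, X) = 16 + S*(S + X*(8 + S)) (h(S, X) = (X*(8 + S) + S)*S + 16 = (S + X*(8 + S))*S + 16 = S*(S + X*(8 + S)) + 16 = 16 + S*(S + X*(8 + S)))
h((-2 - 2)², 4)*(331 + 214) = (16 + ((-2 - 2)²)² + 4*((-2 - 2)²)² + 8*(-2 - 2)²*4)*(331 + 214) = (16 + ((-4)²)² + 4*((-4)²)² + 8*(-4)²*4)*545 = (16 + 16² + 4*16² + 8*16*4)*545 = (16 + 256 + 4*256 + 512)*545 = (16 + 256 + 1024 + 512)*545 = 1808*545 = 985360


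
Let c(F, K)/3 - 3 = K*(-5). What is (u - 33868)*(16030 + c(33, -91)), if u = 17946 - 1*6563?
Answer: -391328940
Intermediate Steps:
u = 11383 (u = 17946 - 6563 = 11383)
c(F, K) = 9 - 15*K (c(F, K) = 9 + 3*(K*(-5)) = 9 + 3*(-5*K) = 9 - 15*K)
(u - 33868)*(16030 + c(33, -91)) = (11383 - 33868)*(16030 + (9 - 15*(-91))) = -22485*(16030 + (9 + 1365)) = -22485*(16030 + 1374) = -22485*17404 = -391328940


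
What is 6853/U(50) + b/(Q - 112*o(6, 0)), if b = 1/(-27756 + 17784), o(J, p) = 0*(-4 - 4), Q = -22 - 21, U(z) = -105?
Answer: -139930423/2143980 ≈ -65.267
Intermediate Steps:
Q = -43
o(J, p) = 0 (o(J, p) = 0*(-8) = 0)
b = -1/9972 (b = 1/(-9972) = -1/9972 ≈ -0.00010028)
6853/U(50) + b/(Q - 112*o(6, 0)) = 6853/(-105) - 1/(9972*(-43 - 112*0)) = 6853*(-1/105) - 1/(9972*(-43 + 0)) = -979/15 - 1/9972/(-43) = -979/15 - 1/9972*(-1/43) = -979/15 + 1/428796 = -139930423/2143980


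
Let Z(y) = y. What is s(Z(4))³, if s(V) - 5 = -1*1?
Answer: 64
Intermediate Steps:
s(V) = 4 (s(V) = 5 - 1*1 = 5 - 1 = 4)
s(Z(4))³ = 4³ = 64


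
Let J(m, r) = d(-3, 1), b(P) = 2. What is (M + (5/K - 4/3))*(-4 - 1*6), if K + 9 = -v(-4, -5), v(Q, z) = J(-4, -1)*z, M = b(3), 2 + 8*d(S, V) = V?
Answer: -340/231 ≈ -1.4719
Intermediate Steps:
d(S, V) = -¼ + V/8
M = 2
J(m, r) = -⅛ (J(m, r) = -¼ + (⅛)*1 = -¼ + ⅛ = -⅛)
v(Q, z) = -z/8
K = -77/8 (K = -9 - (-1)*(-5)/8 = -9 - 1*5/8 = -9 - 5/8 = -77/8 ≈ -9.6250)
(M + (5/K - 4/3))*(-4 - 1*6) = (2 + (5/(-77/8) - 4/3))*(-4 - 1*6) = (2 + (5*(-8/77) - 4*⅓))*(-4 - 6) = (2 + (-40/77 - 4/3))*(-10) = (2 - 428/231)*(-10) = (34/231)*(-10) = -340/231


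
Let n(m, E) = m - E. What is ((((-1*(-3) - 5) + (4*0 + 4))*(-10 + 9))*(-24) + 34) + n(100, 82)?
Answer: 100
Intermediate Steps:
((((-1*(-3) - 5) + (4*0 + 4))*(-10 + 9))*(-24) + 34) + n(100, 82) = ((((-1*(-3) - 5) + (4*0 + 4))*(-10 + 9))*(-24) + 34) + (100 - 1*82) = ((((3 - 5) + (0 + 4))*(-1))*(-24) + 34) + (100 - 82) = (((-2 + 4)*(-1))*(-24) + 34) + 18 = ((2*(-1))*(-24) + 34) + 18 = (-2*(-24) + 34) + 18 = (48 + 34) + 18 = 82 + 18 = 100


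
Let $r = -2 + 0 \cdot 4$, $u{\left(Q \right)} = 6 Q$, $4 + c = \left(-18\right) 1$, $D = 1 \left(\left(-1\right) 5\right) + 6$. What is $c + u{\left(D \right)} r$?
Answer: $-34$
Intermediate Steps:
$D = 1$ ($D = 1 \left(-5\right) + 6 = -5 + 6 = 1$)
$c = -22$ ($c = -4 - 18 = -22$)
$r = -2$ ($r = -2 + 0 = -2$)
$c + u{\left(D \right)} r = -22 + 6 \cdot 1 \left(-2\right) = -22 + 6 \left(-2\right) = -22 - 12 = -34$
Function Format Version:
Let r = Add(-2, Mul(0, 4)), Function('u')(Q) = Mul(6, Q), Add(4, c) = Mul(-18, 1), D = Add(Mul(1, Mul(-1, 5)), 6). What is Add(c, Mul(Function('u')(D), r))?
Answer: -34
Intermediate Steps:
D = 1 (D = Add(Mul(1, -5), 6) = Add(-5, 6) = 1)
c = -22 (c = Add(-4, Mul(-18, 1)) = Add(-4, -18) = -22)
r = -2 (r = Add(-2, 0) = -2)
Add(c, Mul(Function('u')(D), r)) = Add(-22, Mul(Mul(6, 1), -2)) = Add(-22, Mul(6, -2)) = Add(-22, -12) = -34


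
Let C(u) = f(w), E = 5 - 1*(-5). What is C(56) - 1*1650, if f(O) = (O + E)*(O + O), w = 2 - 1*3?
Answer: -1668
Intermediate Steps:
E = 10 (E = 5 + 5 = 10)
w = -1 (w = 2 - 3 = -1)
f(O) = 2*O*(10 + O) (f(O) = (O + 10)*(O + O) = (10 + O)*(2*O) = 2*O*(10 + O))
C(u) = -18 (C(u) = 2*(-1)*(10 - 1) = 2*(-1)*9 = -18)
C(56) - 1*1650 = -18 - 1*1650 = -18 - 1650 = -1668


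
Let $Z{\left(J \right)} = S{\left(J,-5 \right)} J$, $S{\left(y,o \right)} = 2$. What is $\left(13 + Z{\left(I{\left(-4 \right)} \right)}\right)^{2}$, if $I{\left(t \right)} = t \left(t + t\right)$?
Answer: $5929$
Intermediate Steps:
$I{\left(t \right)} = 2 t^{2}$ ($I{\left(t \right)} = t 2 t = 2 t^{2}$)
$Z{\left(J \right)} = 2 J$
$\left(13 + Z{\left(I{\left(-4 \right)} \right)}\right)^{2} = \left(13 + 2 \cdot 2 \left(-4\right)^{2}\right)^{2} = \left(13 + 2 \cdot 2 \cdot 16\right)^{2} = \left(13 + 2 \cdot 32\right)^{2} = \left(13 + 64\right)^{2} = 77^{2} = 5929$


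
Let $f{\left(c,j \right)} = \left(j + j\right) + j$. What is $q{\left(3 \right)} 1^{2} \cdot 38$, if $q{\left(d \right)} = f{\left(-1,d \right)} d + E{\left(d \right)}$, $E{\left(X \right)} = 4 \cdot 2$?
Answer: $1330$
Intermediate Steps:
$f{\left(c,j \right)} = 3 j$ ($f{\left(c,j \right)} = 2 j + j = 3 j$)
$E{\left(X \right)} = 8$
$q{\left(d \right)} = 8 + 3 d^{2}$ ($q{\left(d \right)} = 3 d d + 8 = 3 d^{2} + 8 = 8 + 3 d^{2}$)
$q{\left(3 \right)} 1^{2} \cdot 38 = \left(8 + 3 \cdot 3^{2}\right) 1^{2} \cdot 38 = \left(8 + 3 \cdot 9\right) 1 \cdot 38 = \left(8 + 27\right) 1 \cdot 38 = 35 \cdot 1 \cdot 38 = 35 \cdot 38 = 1330$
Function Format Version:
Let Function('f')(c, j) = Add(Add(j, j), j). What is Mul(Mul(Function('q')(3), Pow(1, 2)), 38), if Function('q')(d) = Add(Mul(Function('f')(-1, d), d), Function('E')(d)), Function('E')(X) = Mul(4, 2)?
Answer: 1330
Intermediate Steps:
Function('f')(c, j) = Mul(3, j) (Function('f')(c, j) = Add(Mul(2, j), j) = Mul(3, j))
Function('E')(X) = 8
Function('q')(d) = Add(8, Mul(3, Pow(d, 2))) (Function('q')(d) = Add(Mul(Mul(3, d), d), 8) = Add(Mul(3, Pow(d, 2)), 8) = Add(8, Mul(3, Pow(d, 2))))
Mul(Mul(Function('q')(3), Pow(1, 2)), 38) = Mul(Mul(Add(8, Mul(3, Pow(3, 2))), Pow(1, 2)), 38) = Mul(Mul(Add(8, Mul(3, 9)), 1), 38) = Mul(Mul(Add(8, 27), 1), 38) = Mul(Mul(35, 1), 38) = Mul(35, 38) = 1330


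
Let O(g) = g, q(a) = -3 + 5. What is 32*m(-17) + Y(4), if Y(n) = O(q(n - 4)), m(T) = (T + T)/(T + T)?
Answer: 34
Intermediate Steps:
q(a) = 2
m(T) = 1 (m(T) = (2*T)/((2*T)) = (2*T)*(1/(2*T)) = 1)
Y(n) = 2
32*m(-17) + Y(4) = 32*1 + 2 = 32 + 2 = 34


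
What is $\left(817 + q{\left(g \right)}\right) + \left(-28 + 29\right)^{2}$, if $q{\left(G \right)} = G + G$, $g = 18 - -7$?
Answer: $868$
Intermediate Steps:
$g = 25$ ($g = 18 + 7 = 25$)
$q{\left(G \right)} = 2 G$
$\left(817 + q{\left(g \right)}\right) + \left(-28 + 29\right)^{2} = \left(817 + 2 \cdot 25\right) + \left(-28 + 29\right)^{2} = \left(817 + 50\right) + 1^{2} = 867 + 1 = 868$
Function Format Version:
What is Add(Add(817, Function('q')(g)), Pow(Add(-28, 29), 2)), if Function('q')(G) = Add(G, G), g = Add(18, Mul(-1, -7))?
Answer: 868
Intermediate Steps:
g = 25 (g = Add(18, 7) = 25)
Function('q')(G) = Mul(2, G)
Add(Add(817, Function('q')(g)), Pow(Add(-28, 29), 2)) = Add(Add(817, Mul(2, 25)), Pow(Add(-28, 29), 2)) = Add(Add(817, 50), Pow(1, 2)) = Add(867, 1) = 868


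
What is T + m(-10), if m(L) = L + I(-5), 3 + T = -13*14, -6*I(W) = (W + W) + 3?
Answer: -1163/6 ≈ -193.83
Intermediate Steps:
I(W) = -½ - W/3 (I(W) = -((W + W) + 3)/6 = -(2*W + 3)/6 = -(3 + 2*W)/6 = -½ - W/3)
T = -185 (T = -3 - 13*14 = -3 - 182 = -185)
m(L) = 7/6 + L (m(L) = L + (-½ - ⅓*(-5)) = L + (-½ + 5/3) = L + 7/6 = 7/6 + L)
T + m(-10) = -185 + (7/6 - 10) = -185 - 53/6 = -1163/6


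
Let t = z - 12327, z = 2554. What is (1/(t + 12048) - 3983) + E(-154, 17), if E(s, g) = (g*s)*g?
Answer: -110312474/2275 ≈ -48489.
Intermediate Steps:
E(s, g) = s*g²
t = -9773 (t = 2554 - 12327 = -9773)
(1/(t + 12048) - 3983) + E(-154, 17) = (1/(-9773 + 12048) - 3983) - 154*17² = (1/2275 - 3983) - 154*289 = (1/2275 - 3983) - 44506 = -9061324/2275 - 44506 = -110312474/2275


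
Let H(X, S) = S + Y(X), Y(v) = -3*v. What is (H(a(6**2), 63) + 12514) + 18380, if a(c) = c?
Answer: 30849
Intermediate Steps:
H(X, S) = S - 3*X
(H(a(6**2), 63) + 12514) + 18380 = ((63 - 3*6**2) + 12514) + 18380 = ((63 - 3*36) + 12514) + 18380 = ((63 - 108) + 12514) + 18380 = (-45 + 12514) + 18380 = 12469 + 18380 = 30849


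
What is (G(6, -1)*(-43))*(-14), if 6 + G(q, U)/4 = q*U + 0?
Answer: -28896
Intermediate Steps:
G(q, U) = -24 + 4*U*q (G(q, U) = -24 + 4*(q*U + 0) = -24 + 4*(U*q + 0) = -24 + 4*(U*q) = -24 + 4*U*q)
(G(6, -1)*(-43))*(-14) = ((-24 + 4*(-1)*6)*(-43))*(-14) = ((-24 - 24)*(-43))*(-14) = -48*(-43)*(-14) = 2064*(-14) = -28896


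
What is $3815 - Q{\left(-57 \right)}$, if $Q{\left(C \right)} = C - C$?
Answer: $3815$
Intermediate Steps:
$Q{\left(C \right)} = 0$
$3815 - Q{\left(-57 \right)} = 3815 - 0 = 3815 + 0 = 3815$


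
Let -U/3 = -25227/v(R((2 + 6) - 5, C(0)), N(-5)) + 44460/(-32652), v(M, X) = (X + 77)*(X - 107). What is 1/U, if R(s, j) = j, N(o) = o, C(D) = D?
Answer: -812672/4307283 ≈ -0.18867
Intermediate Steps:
v(M, X) = (-107 + X)*(77 + X) (v(M, X) = (77 + X)*(-107 + X) = (-107 + X)*(77 + X))
U = -4307283/812672 (U = -3*(-25227/(-8239 + (-5)² - 30*(-5)) + 44460/(-32652)) = -3*(-25227/(-8239 + 25 + 150) + 44460*(-1/32652)) = -3*(-25227/(-8064) - 1235/907) = -3*(-25227*(-1/8064) - 1235/907) = -3*(2803/896 - 1235/907) = -3*1435761/812672 = -4307283/812672 ≈ -5.3001)
1/U = 1/(-4307283/812672) = -812672/4307283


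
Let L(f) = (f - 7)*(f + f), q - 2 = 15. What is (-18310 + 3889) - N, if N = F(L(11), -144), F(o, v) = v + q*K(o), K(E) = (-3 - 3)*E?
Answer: -5301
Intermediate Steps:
q = 17 (q = 2 + 15 = 17)
K(E) = -6*E
L(f) = 2*f*(-7 + f) (L(f) = (-7 + f)*(2*f) = 2*f*(-7 + f))
F(o, v) = v - 102*o (F(o, v) = v + 17*(-6*o) = v - 102*o)
N = -9120 (N = -144 - 204*11*(-7 + 11) = -144 - 204*11*4 = -144 - 102*88 = -144 - 8976 = -9120)
(-18310 + 3889) - N = (-18310 + 3889) - 1*(-9120) = -14421 + 9120 = -5301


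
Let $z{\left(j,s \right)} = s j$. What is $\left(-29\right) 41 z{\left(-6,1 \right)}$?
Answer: $7134$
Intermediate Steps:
$z{\left(j,s \right)} = j s$
$\left(-29\right) 41 z{\left(-6,1 \right)} = \left(-29\right) 41 \left(\left(-6\right) 1\right) = \left(-1189\right) \left(-6\right) = 7134$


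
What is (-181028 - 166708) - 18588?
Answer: -366324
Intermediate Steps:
(-181028 - 166708) - 18588 = -347736 - 18588 = -366324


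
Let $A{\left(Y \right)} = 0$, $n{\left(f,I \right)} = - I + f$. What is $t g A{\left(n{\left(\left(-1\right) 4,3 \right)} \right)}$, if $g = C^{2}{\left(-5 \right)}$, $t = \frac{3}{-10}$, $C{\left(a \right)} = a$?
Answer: $0$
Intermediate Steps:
$n{\left(f,I \right)} = f - I$
$t = - \frac{3}{10}$ ($t = 3 \left(- \frac{1}{10}\right) = - \frac{3}{10} \approx -0.3$)
$g = 25$ ($g = \left(-5\right)^{2} = 25$)
$t g A{\left(n{\left(\left(-1\right) 4,3 \right)} \right)} = \left(- \frac{3}{10}\right) 25 \cdot 0 = \left(- \frac{15}{2}\right) 0 = 0$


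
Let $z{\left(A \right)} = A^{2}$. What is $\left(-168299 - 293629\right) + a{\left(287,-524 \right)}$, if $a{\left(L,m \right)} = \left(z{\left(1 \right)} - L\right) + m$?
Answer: $-462738$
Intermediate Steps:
$a{\left(L,m \right)} = 1 + m - L$ ($a{\left(L,m \right)} = \left(1^{2} - L\right) + m = \left(1 - L\right) + m = 1 + m - L$)
$\left(-168299 - 293629\right) + a{\left(287,-524 \right)} = \left(-168299 - 293629\right) - 810 = -461928 - 810 = -462738$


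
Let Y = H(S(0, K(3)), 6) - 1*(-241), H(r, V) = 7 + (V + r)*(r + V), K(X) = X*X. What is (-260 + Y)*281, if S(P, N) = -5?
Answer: -3091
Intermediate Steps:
K(X) = X²
H(r, V) = 7 + (V + r)² (H(r, V) = 7 + (V + r)*(V + r) = 7 + (V + r)²)
Y = 249 (Y = (7 + (6 - 5)²) - 1*(-241) = (7 + 1²) + 241 = (7 + 1) + 241 = 8 + 241 = 249)
(-260 + Y)*281 = (-260 + 249)*281 = -11*281 = -3091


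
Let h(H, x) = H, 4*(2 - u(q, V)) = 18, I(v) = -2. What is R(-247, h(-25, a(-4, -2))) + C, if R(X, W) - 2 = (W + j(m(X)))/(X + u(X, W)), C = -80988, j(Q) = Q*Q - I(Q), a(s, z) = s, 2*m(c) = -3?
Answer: -80823945/998 ≈ -80986.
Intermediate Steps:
m(c) = -3/2 (m(c) = (1/2)*(-3) = -3/2)
u(q, V) = -5/2 (u(q, V) = 2 - 1/4*18 = 2 - 9/2 = -5/2)
j(Q) = 2 + Q**2 (j(Q) = Q*Q - 1*(-2) = Q**2 + 2 = 2 + Q**2)
R(X, W) = 2 + (17/4 + W)/(-5/2 + X) (R(X, W) = 2 + (W + (2 + (-3/2)**2))/(X - 5/2) = 2 + (W + (2 + 9/4))/(-5/2 + X) = 2 + (W + 17/4)/(-5/2 + X) = 2 + (17/4 + W)/(-5/2 + X))
R(-247, h(-25, a(-4, -2))) + C = (-3 + 4*(-25) + 8*(-247))/(2*(-5 + 2*(-247))) - 80988 = (-3 - 100 - 1976)/(2*(-5 - 494)) - 80988 = (1/2)*(-2079)/(-499) - 80988 = (1/2)*(-1/499)*(-2079) - 80988 = 2079/998 - 80988 = -80823945/998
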